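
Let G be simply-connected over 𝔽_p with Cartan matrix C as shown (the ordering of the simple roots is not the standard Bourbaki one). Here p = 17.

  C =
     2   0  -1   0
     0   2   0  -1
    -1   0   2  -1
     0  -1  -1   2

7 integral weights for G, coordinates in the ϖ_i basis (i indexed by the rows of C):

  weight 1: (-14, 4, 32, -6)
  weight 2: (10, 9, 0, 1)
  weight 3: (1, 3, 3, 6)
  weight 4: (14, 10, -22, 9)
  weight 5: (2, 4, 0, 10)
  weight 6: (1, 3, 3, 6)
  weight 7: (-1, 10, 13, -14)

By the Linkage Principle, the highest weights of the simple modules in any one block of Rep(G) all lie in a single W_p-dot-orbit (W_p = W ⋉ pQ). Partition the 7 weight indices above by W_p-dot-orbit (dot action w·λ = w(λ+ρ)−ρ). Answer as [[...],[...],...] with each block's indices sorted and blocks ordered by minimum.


Type A_4, rank 4, |W|=120; reorder rows/cols to standard.

λ_j+ρ reflected into Ā_17 (⟨·,θ^∨⟩≤17); 4-tuples as given:

  1: (0, 2, 1, 11);  2: (4, 3, 1, 2);  3: (2, 4, 4, 7);  4: (2, 4, 4, 7);  5: (0, 2, 1, 11);  6: (2, 4, 4, 7);  7: (0, 2, 1, 11)

The 7 indices split into 3 linkage classes (same alcove rep ⇔ same W_17-dot-orbit):

[[1, 5, 7], [2], [3, 4, 6]]


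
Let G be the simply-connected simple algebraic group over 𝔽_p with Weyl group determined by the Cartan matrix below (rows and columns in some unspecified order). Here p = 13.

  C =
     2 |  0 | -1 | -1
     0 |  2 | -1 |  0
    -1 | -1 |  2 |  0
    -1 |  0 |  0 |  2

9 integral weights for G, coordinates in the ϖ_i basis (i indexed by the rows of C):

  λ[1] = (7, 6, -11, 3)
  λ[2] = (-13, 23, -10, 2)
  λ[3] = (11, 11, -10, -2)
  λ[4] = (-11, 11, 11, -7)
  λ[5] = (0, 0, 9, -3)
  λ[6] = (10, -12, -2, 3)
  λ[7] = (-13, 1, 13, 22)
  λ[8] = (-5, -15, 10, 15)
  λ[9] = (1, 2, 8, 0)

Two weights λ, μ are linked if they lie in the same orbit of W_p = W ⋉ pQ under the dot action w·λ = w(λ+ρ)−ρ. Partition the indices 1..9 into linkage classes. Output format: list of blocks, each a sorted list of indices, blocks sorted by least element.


C ↔ A_4 under row/col permutation; |W(A_4)| = 120.

Ā_13 reps of the 9 weights (A_4, coords as presented):

    λ_1 → (2, 3, 5, 2)
    λ_2 → (2, 3, 5, 2)
    λ_3 → (1, 1, 9, 1)
    λ_4 → (1, 3, 1, 1)
    λ_5 → (1, 1, 9, 1)
    λ_6 → (1, 1, 9, 1)
    λ_7 → (1, 1, 9, 1)
    λ_8 → (2, 3, 1, 1)
    λ_9 → (1, 1, 9, 1)

Grouping the 9 weights by Ā_13-representative: 4 linkage classes.

[[1, 2], [3, 5, 6, 7, 9], [4], [8]]


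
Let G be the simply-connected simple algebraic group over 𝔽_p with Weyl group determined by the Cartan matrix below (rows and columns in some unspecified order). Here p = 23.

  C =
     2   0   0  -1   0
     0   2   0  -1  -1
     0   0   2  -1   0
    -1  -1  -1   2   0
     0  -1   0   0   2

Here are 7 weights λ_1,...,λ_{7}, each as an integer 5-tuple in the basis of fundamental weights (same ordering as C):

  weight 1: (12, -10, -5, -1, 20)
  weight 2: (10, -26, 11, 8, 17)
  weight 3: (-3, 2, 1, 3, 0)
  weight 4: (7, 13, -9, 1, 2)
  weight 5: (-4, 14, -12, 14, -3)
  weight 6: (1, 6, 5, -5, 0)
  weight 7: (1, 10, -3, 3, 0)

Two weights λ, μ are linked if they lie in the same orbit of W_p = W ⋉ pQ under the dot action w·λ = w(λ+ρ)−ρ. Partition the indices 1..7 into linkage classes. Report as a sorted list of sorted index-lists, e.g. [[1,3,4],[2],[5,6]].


Root system D_5: the 5×5 matrix C matches after relabeling.

Each λ_j+ρ reduced to Ā_23; 5-tuples below use C's row order:

    [1] (0, 2, 9, 0, 8)
    [2] (3, 5, 2, 2, 2)
    [3] (2, 3, 2, 2, 1)
    [4] (2, 3, 2, 2, 1)
    [5] (2, 3, 2, 2, 1)
    [6] (2, 3, 2, 2, 1)
    [7] (2, 3, 2, 2, 1)

Partition of {1..7} into 3 W_23-dot-orbits:

[[1], [2], [3, 4, 5, 6, 7]]


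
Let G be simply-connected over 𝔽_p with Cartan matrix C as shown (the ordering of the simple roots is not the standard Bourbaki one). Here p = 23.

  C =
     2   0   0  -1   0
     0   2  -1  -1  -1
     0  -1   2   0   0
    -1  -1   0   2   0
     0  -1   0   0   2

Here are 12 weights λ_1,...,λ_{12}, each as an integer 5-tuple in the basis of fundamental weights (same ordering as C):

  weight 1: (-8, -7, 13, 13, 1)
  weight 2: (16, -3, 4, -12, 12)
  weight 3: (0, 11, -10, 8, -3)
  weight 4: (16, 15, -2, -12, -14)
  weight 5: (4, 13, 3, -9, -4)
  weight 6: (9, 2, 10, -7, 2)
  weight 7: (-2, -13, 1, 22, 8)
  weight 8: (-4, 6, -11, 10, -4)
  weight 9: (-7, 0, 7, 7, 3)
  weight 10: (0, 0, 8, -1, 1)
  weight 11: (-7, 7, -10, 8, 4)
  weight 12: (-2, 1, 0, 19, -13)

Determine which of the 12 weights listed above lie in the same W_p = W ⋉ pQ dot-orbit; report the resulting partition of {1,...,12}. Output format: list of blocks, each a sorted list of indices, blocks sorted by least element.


Root system D_5: the 5×5 matrix C matches after relabeling.

Alcove-folded reps (p=23, 12 weights, presented ϖ-order):

  λ_1+ρ ↦ (6, 1, 8, 1, 4)
  λ_2+ρ ↦ (4, 3, 8, 2, 0)
  λ_3+ρ ↦ (1, 1, 9, 0, 2)
  λ_4+ρ ↦ (6, 1, 8, 1, 4)
  λ_5+ρ ↦ (3, 3, 4, 2, 3)
  λ_6+ρ ↦ (4, 3, 8, 2, 0)
  λ_7+ρ ↦ (1, 1, 9, 0, 2)
  λ_8+ρ ↦ (3, 3, 4, 2, 3)
  λ_9+ρ ↦ (6, 1, 8, 1, 4)
  λ_10+ρ ↦ (1, 1, 9, 0, 2)
  λ_11+ρ ↦ (6, 1, 8, 1, 4)
  λ_12+ρ ↦ (1, 1, 9, 0, 2)

Partition of {1..12} into 4 W_23-dot-orbits:

[[1, 4, 9, 11], [2, 6], [3, 7, 10, 12], [5, 8]]


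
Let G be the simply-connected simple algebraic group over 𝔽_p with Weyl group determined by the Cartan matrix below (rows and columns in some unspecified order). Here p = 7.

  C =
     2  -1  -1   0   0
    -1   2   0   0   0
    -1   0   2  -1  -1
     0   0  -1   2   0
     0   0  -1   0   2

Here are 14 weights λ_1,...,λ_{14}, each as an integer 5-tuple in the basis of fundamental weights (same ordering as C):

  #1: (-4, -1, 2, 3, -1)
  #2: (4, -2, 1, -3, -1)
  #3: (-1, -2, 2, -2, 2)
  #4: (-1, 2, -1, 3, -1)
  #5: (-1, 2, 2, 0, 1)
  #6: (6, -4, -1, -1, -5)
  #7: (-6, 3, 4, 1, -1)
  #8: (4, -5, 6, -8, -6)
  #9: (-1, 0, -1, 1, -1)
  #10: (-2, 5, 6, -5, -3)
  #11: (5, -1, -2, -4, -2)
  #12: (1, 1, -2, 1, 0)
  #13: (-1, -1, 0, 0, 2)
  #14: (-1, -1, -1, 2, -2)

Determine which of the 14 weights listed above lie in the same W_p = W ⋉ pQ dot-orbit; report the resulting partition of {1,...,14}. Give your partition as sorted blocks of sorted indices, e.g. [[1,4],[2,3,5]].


Cartan matrix: type D_5 (|W|=1920); un-permuting the 5 rows.

Ā_7 reps of the 14 weights (D_5, coords as presented):

  λ_1+ρ ↦ (0, 3, 0, 4, 0);  λ_2+ρ ↦ (0, 1, 0, 2, 0);  λ_3+ρ ↦ (0, 0, 1, 1, 3);  λ_4+ρ ↦ (0, 3, 0, 4, 0);  λ_5+ρ ↦ (1, 2, 1, 1, 0);  λ_6+ρ ↦ (0, 3, 0, 4, 0);  λ_7+ρ ↦ (0, 1, 0, 2, 0);  λ_8+ρ ↦ (0, 1, 0, 2, 0);  λ_9+ρ ↦ (0, 1, 0, 2, 0);  λ_10+ρ ↦ (0, 0, 1, 1, 3);  λ_11+ρ ↦ (0, 0, 1, 1, 3);  λ_12+ρ ↦ (1, 2, 1, 1, 0);  λ_13+ρ ↦ (0, 0, 1, 1, 3);  λ_14+ρ ↦ (0, 1, 0, 2, 0)

Partition of {1..14} into 4 W_7-dot-orbits:

[[1, 4, 6], [2, 7, 8, 9, 14], [3, 10, 11, 13], [5, 12]]


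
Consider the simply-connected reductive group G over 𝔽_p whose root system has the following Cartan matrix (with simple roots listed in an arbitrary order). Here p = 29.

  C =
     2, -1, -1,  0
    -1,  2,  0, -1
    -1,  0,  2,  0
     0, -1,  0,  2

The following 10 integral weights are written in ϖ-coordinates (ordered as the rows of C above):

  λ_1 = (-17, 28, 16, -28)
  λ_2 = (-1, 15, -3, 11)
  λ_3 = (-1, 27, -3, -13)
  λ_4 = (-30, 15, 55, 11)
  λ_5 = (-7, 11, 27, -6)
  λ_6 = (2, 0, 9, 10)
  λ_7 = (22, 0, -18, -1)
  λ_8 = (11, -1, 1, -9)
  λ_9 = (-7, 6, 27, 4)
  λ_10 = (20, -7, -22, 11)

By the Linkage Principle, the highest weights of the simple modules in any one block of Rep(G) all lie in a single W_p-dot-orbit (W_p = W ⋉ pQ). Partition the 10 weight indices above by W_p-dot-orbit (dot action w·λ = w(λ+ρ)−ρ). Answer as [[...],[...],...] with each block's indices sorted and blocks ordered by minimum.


Dynkin diagram of C (from the 6 off-diagonal −1 entries): A_4.

Alcove-folded reps (p=29, 10 weights, presented ϖ-order):

  λ_1+ρ ↦ (2, 14, 0, 12)
  λ_2+ρ ↦ (2, 14, 0, 12)
  λ_3+ρ ↦ (2, 14, 0, 12)
  λ_4+ρ ↦ (2, 14, 0, 12)
  λ_5+ρ ↦ (6, 1, 17, 0)
  λ_6+ρ ↦ (3, 1, 10, 11)
  λ_7+ρ ↦ (6, 1, 17, 0)
  λ_8+ρ ↦ (4, 8, 2, 0)
  λ_9+ρ ↦ (6, 1, 17, 0)
  λ_10+ρ ↦ (6, 0, 15, 6)

Grouping the 10 weights by Ā_29-representative: 5 linkage classes.

[[1, 2, 3, 4], [5, 7, 9], [6], [8], [10]]


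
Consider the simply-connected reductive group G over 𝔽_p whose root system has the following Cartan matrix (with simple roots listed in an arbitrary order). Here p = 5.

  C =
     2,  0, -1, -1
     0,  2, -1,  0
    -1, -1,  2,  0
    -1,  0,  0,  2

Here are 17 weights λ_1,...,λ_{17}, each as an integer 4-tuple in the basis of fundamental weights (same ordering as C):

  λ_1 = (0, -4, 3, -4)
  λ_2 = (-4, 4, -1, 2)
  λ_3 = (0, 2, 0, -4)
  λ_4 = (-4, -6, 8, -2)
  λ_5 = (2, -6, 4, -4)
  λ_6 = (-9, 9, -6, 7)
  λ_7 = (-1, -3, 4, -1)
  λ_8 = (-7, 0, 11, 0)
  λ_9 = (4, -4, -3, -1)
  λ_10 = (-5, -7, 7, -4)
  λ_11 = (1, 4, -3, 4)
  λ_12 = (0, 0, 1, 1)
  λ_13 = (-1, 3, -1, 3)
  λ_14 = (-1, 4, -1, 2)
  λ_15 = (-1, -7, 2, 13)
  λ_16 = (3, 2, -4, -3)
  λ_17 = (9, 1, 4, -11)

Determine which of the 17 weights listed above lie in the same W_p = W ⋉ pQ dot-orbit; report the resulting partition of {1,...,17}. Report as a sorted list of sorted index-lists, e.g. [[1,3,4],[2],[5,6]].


Cartan matrix: type A_4 (|W|=120); un-permuting the 4 rows.

Each λ_j+ρ reduced to Ā_5; 4-tuples below use C's row order:

  λ_1 → (1, 2, 1, 1)
  λ_2 → (0, 2, 3, 0)
  λ_3 → (1, 2, 1, 1)
  λ_4 → (0, 1, 0, 1)
  λ_5 → (0, 2, 0, 0)
  λ_6 → (0, 2, 3, 0)
  λ_7 → (0, 2, 3, 0)
  λ_8 → (1, 2, 1, 1)
  λ_9 → (0, 2, 3, 0)
  λ_10 → (1, 2, 1, 1)
  λ_11 → (0, 2, 0, 0)
  λ_12 → (1, 0, 2, 1)
  λ_13 → (0, 1, 0, 1)
  λ_14 → (0, 2, 0, 0)
  λ_15 → (1, 2, 1, 1)
  λ_16 → (1, 0, 2, 1)
  λ_17 → (0, 2, 0, 0)

The 17 indices split into 5 linkage classes (same alcove rep ⇔ same W_5-dot-orbit):

[[1, 3, 8, 10, 15], [2, 6, 7, 9], [4, 13], [5, 11, 14, 17], [12, 16]]


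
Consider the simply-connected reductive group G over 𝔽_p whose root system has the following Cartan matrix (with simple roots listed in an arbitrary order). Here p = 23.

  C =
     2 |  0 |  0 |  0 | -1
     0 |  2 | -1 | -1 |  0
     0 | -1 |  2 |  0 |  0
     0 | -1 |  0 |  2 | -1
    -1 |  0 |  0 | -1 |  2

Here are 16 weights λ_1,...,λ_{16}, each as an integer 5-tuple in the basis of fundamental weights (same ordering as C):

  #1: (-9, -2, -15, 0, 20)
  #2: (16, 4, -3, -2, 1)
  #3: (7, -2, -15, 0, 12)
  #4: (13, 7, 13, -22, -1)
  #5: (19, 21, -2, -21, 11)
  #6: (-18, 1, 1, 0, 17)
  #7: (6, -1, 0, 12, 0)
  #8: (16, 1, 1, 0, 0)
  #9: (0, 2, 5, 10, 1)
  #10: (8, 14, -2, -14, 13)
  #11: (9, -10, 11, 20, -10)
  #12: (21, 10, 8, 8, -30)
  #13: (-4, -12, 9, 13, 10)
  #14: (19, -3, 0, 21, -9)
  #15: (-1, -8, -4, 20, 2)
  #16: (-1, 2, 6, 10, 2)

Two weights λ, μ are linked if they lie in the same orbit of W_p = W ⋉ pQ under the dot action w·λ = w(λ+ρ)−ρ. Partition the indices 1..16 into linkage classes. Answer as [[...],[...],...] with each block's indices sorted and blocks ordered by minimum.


A_5 Cartan matrix, 5 simple roots permuted; ρ=(1,1,1,1,1).

Folding the 16 weights λ_j+ρ into Ā_23 (reps in the given 5-coord order):

  1: (7, 0, 1, 13, 1)
  2: (17, 2, 2, 1, 1)
  3: (7, 0, 1, 13, 1)
  4: (7, 0, 1, 13, 1)
  5: (1, 9, 1, 3, 8)
  6: (17, 2, 2, 1, 1)
  7: (7, 0, 1, 13, 1)
  8: (17, 2, 2, 1, 1)
  9: (1, 3, 6, 11, 2)
  10: (7, 0, 1, 13, 1)
  11: (1, 9, 1, 3, 8)
  12: (1, 3, 6, 11, 2)
  13: (1, 9, 1, 3, 8)
  14: (1, 9, 1, 3, 8)
  15: (1, 3, 6, 11, 2)
  16: (1, 3, 6, 11, 2)

These 16 weights hit 4 W_23-dot-orbits; sizes (5, 3, 4, 4):

[[1, 3, 4, 7, 10], [2, 6, 8], [5, 11, 13, 14], [9, 12, 15, 16]]


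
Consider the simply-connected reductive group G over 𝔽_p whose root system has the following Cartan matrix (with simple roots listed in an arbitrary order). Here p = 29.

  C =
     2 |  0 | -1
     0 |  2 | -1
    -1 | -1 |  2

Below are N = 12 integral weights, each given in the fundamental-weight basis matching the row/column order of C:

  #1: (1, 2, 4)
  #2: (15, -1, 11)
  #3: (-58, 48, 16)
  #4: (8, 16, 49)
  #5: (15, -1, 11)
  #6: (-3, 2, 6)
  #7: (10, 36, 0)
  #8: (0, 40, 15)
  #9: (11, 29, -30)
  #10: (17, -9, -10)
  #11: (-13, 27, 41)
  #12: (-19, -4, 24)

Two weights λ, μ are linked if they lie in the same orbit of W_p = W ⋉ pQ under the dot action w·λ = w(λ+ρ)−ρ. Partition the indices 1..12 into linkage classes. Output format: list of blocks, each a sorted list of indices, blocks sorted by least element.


Root system A_3: the 3×3 matrix C matches after relabeling.

Alcove-folded reps (p=29, 12 weights, presented ϖ-order):

    [1] (2, 3, 5)
    [2] (16, 0, 12)
    [3] (1, 9, 8)
    [4] (1, 9, 8)
    [5] (16, 0, 12)
    [6] (2, 3, 5)
    [7] (1, 9, 8)
    [8] (16, 0, 12)
    [9] (16, 0, 12)
    [10] (1, 9, 8)
    [11] (16, 0, 12)
    [12] (18, 3, 4)

Grouping the 12 weights by Ā_29-representative: 4 linkage classes.

[[1, 6], [2, 5, 8, 9, 11], [3, 4, 7, 10], [12]]


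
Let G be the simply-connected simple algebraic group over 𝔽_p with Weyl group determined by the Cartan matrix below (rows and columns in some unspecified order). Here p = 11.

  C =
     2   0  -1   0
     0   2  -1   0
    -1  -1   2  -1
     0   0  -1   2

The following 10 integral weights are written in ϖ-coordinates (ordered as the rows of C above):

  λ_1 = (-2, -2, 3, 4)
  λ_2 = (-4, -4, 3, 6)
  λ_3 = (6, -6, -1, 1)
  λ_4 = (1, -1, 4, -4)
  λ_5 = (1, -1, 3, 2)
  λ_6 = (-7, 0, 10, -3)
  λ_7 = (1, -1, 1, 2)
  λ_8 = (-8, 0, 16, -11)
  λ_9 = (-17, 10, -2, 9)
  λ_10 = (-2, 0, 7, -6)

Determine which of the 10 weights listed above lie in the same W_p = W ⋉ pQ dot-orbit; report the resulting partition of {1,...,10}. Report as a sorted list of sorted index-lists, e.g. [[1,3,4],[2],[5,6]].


Root system D_4: the 4×4 matrix C matches after relabeling.

λ_j+ρ reflected into Ā_11 (⟨·,θ^∨⟩≤11); 4-tuples as given:

  λ_1 → (1, 1, 2, 5)
  λ_2 → (1, 1, 2, 5)
  λ_3 → (2, 0, 2, 3)
  λ_4 → (2, 0, 2, 3)
  λ_5 → (2, 0, 2, 3)
  λ_6 → (5, 0, 1, 1)
  λ_7 → (2, 0, 2, 3)
  λ_8 → (0, 6, 1, 3)
  λ_9 → (5, 0, 1, 1)
  λ_10 → (1, 1, 2, 5)

These 10 weights hit 4 W_11-dot-orbits; sizes (3, 4, 2, 1):

[[1, 2, 10], [3, 4, 5, 7], [6, 9], [8]]


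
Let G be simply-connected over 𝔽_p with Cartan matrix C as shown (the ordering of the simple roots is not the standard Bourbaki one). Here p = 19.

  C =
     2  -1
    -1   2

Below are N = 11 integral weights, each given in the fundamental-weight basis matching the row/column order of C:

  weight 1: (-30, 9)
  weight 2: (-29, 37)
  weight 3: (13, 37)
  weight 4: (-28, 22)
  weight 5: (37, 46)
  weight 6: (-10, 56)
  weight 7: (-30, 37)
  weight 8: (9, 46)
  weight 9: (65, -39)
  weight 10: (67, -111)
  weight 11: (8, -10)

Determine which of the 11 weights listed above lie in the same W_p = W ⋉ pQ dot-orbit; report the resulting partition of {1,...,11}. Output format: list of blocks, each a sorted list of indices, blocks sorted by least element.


Root system A_2: the 2×2 matrix C matches after relabeling.

Ā_19 reps of the 11 weights (A_2, coords as presented):

  [1] (0, 9);  [2] (0, 9);  [3] (5, 14);  [4] (11, 4);  [5] (0, 9);  [6] (0, 9);  [7] (0, 10);  [8] (0, 10);  [9] (0, 10);  [10] (11, 4);  [11] (0, 9)

4 distinct reps among the 11 weights ⇒ 4 W_19-linkage classes:

[[1, 2, 5, 6, 11], [3], [4, 10], [7, 8, 9]]


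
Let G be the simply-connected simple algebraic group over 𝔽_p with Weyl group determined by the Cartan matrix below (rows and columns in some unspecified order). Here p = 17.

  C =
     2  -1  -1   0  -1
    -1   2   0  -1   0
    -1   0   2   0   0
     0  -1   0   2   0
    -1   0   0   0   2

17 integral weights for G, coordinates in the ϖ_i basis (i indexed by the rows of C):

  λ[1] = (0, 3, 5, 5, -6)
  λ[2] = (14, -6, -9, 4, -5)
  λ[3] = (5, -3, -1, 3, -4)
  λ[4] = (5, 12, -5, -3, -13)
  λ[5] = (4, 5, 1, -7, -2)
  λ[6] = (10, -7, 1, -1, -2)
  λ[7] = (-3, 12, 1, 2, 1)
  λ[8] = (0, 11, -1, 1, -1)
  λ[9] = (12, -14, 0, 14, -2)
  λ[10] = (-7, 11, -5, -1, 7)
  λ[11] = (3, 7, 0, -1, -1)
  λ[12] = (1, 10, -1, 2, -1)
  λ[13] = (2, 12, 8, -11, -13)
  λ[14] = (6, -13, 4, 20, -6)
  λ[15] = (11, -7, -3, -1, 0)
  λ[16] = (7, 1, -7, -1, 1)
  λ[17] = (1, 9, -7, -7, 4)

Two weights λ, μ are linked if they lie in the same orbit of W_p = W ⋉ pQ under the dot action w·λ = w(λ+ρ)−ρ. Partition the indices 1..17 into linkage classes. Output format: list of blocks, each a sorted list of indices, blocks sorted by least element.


Type D_5, rank 5, |W|=1920; reorder rows/cols to standard.

W_17-reps of the 17 weights in Ā_17 (same 5-coord order as C):

  1: (4, 0, 2, 6, 1)
  2: (2, 2, 6, 0, 2)
  3: (1, 2, 0, 2, 3)
  4: (2, 2, 6, 0, 2)
  5: (4, 0, 2, 6, 1)
  6: (4, 0, 2, 6, 1)
  7: (1, 1, 0, 2, 0)
  8: (1, 1, 0, 2, 0)
  9: (1, 1, 0, 2, 0)
  10: (2, 2, 6, 0, 2)
  11: (4, 0, 1, 0, 0)
  12: (1, 1, 0, 2, 0)
  13: (1, 2, 0, 2, 3)
  14: (4, 0, 1, 5, 1)
  15: (4, 0, 2, 6, 1)
  16: (2, 2, 6, 0, 2)
  17: (4, 0, 2, 6, 1)

Partition of {1..17} into 6 W_17-dot-orbits:

[[1, 5, 6, 15, 17], [2, 4, 10, 16], [3, 13], [7, 8, 9, 12], [11], [14]]


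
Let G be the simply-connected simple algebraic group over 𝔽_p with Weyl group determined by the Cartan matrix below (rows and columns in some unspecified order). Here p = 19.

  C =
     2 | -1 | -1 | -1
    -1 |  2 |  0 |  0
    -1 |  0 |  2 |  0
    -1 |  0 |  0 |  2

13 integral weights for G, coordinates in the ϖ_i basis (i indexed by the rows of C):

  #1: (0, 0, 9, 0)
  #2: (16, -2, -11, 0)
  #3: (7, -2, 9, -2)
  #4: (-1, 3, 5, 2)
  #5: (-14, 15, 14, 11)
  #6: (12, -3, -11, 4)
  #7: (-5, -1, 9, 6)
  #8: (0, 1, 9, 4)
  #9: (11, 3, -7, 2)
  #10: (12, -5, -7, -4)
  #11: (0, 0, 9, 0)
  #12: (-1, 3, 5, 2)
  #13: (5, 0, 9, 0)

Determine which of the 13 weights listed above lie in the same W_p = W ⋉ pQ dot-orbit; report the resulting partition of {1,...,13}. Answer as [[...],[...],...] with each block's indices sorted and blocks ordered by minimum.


Cartan matrix: type D_4 (|W|=192); un-permuting the 4 rows.

Alcove-folded reps (p=19, 13 weights, presented ϖ-order):

    λ_1+ρ ↦ (1, 1, 10, 1)
    λ_2+ρ ↦ (1, 1, 10, 1)
    λ_3+ρ ↦ (1, 1, 10, 1)
    λ_4+ρ ↦ (0, 4, 6, 3)
    λ_5+ρ ↦ (1, 3, 2, 1)
    λ_6+ρ ↦ (1, 2, 10, 5)
    λ_7+ρ ↦ (0, 4, 6, 3)
    λ_8+ρ ↦ (1, 2, 10, 5)
    λ_9+ρ ↦ (0, 4, 6, 3)
    λ_10+ρ ↦ (0, 4, 6, 3)
    λ_11+ρ ↦ (1, 1, 10, 1)
    λ_12+ρ ↦ (0, 4, 6, 3)
    λ_13+ρ ↦ (1, 1, 10, 1)

Partition of {1..13} into 4 W_19-dot-orbits:

[[1, 2, 3, 11, 13], [4, 7, 9, 10, 12], [5], [6, 8]]


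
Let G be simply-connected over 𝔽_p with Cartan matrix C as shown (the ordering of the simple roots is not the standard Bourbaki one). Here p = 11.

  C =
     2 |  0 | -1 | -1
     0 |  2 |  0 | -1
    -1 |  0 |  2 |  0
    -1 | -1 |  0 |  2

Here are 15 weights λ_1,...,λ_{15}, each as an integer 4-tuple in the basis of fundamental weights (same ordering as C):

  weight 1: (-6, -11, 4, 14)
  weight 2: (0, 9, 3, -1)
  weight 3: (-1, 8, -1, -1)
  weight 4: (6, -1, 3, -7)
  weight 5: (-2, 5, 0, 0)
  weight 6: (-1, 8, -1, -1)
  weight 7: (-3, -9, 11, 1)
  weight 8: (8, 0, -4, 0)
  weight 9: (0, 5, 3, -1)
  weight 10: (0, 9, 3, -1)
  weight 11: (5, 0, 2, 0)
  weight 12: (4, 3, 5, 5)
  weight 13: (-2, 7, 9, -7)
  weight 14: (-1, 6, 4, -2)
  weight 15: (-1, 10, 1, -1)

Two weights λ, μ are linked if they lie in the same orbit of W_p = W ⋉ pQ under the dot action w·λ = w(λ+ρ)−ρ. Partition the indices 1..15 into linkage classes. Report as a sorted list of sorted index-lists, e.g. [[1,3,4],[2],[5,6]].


Cartan matrix: type A_4 (|W|=120); un-permuting the 4 rows.

Each λ_j+ρ reduced to Ā_11; 4-tuples below use C's row order:

  1: (1, 6, 4, 0) · 2: (1, 6, 0, 0) · 3: (0, 9, 0, 0) · 4: (1, 6, 4, 0) · 5: (1, 6, 0, 0) · 6: (0, 9, 0, 0) · 7: (6, 1, 3, 1) · 8: (6, 1, 3, 1) · 9: (1, 6, 4, 0) · 10: (1, 6, 0, 0) · 11: (6, 1, 3, 1) · 12: (1, 6, 4, 0) · 13: (6, 1, 3, 1) · 14: (1, 6, 4, 0) · 15: (0, 9, 0, 0)

Partition of {1..15} into 4 W_11-dot-orbits:

[[1, 4, 9, 12, 14], [2, 5, 10], [3, 6, 15], [7, 8, 11, 13]]


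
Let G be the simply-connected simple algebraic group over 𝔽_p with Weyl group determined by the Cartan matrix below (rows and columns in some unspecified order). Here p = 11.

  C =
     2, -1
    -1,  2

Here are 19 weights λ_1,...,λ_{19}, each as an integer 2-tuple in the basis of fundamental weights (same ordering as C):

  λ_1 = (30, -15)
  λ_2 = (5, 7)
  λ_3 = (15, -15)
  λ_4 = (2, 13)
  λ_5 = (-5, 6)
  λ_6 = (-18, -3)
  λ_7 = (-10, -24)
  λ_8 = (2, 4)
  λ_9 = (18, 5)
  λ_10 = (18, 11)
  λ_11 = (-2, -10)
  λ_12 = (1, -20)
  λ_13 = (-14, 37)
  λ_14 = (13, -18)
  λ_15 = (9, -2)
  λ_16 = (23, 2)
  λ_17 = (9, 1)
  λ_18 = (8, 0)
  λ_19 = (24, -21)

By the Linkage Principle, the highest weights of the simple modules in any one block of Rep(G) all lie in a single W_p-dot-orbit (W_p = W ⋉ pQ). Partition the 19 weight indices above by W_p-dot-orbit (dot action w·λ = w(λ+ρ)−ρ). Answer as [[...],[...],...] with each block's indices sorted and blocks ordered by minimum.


Root system A_2: the 2×2 matrix C matches after relabeling.

Each λ_j+ρ reduced to Ā_11; 2-tuples below use C's row order:

    λ_1+ρ ↦ (6, 3)
    λ_2+ρ ↦ (3, 5)
    λ_3+ρ ↦ (3, 6)
    λ_4+ρ ↦ (3, 5)
    λ_5+ρ ↦ (4, 3)
    λ_6+ρ ↦ (6, 3)
    λ_7+ρ ↦ (9, 1)
    λ_8+ρ ↦ (3, 5)
    λ_9+ρ ↦ (3, 5)
    λ_10+ρ ↦ (8, 1)
    λ_11+ρ ↦ (9, 1)
    λ_12+ρ ↦ (3, 6)
    λ_13+ρ ↦ (3, 6)
    λ_14+ρ ↦ (3, 5)
    λ_15+ρ ↦ (9, 1)
    λ_16+ρ ↦ (3, 6)
    λ_17+ρ ↦ (9, 1)
    λ_18+ρ ↦ (9, 1)
    λ_19+ρ ↦ (6, 3)

Partition of {1..19} into 6 W_11-dot-orbits:

[[1, 6, 19], [2, 4, 8, 9, 14], [3, 12, 13, 16], [5], [7, 11, 15, 17, 18], [10]]


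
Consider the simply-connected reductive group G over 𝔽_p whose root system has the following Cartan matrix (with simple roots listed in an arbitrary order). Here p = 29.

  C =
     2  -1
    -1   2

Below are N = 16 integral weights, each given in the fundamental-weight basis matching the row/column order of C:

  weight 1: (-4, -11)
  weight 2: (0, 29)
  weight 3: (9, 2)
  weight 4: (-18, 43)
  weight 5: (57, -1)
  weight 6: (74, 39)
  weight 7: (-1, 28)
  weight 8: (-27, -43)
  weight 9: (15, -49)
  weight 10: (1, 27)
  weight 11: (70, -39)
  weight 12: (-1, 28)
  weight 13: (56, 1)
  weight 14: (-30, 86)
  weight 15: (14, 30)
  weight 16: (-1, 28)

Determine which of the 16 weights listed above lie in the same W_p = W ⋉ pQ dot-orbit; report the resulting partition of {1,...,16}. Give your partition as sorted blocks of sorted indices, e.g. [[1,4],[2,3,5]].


A_2 Cartan matrix, 2 simple roots permuted; ρ=(1,1).

Folding the 16 weights λ_j+ρ into Ā_29 (reps in the given 2-coord order):

  λ_1 → (10, 3);  λ_2 → (1, 27);  λ_3 → (10, 3);  λ_4 → (2, 12);  λ_5 → (0, 29);  λ_6 → (1, 17);  λ_7 → (0, 29);  λ_8 → (10, 3);  λ_9 → (10, 3);  λ_10 → (1, 27);  λ_11 → (4, 9);  λ_12 → (0, 29);  λ_13 → (1, 27);  λ_14 → (0, 29);  λ_15 → (2, 12);  λ_16 → (0, 29)

Partition of {1..16} into 6 W_29-dot-orbits:

[[1, 3, 8, 9], [2, 10, 13], [4, 15], [5, 7, 12, 14, 16], [6], [11]]


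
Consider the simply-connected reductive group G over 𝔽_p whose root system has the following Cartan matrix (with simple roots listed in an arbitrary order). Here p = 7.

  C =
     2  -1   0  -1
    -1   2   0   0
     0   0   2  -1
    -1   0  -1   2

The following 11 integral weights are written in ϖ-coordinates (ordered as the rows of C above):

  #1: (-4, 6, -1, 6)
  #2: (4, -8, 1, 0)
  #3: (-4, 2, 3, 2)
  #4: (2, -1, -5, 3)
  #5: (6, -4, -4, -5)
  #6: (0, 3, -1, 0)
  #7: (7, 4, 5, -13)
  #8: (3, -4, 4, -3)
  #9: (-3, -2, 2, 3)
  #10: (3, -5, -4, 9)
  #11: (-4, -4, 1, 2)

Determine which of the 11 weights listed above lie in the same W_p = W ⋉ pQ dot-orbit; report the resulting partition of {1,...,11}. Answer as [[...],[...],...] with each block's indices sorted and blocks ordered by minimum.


Root system A_4: the 4×4 matrix C matches after relabeling.

Ā_7 reps of the 11 weights (A_4, coords as presented):

  1: (3, 0, 4, 0);  2: (1, 4, 0, 1);  3: (3, 0, 4, 0);  4: (3, 0, 4, 0);  5: (3, 0, 4, 0);  6: (1, 4, 0, 1);  7: (1, 4, 0, 1);  8: (1, 2, 3, 1);  9: (1, 2, 3, 1);  10: (3, 0, 4, 0);  11: (0, 3, 1, 2)

Grouping the 11 weights by Ā_7-representative: 4 linkage classes.

[[1, 3, 4, 5, 10], [2, 6, 7], [8, 9], [11]]


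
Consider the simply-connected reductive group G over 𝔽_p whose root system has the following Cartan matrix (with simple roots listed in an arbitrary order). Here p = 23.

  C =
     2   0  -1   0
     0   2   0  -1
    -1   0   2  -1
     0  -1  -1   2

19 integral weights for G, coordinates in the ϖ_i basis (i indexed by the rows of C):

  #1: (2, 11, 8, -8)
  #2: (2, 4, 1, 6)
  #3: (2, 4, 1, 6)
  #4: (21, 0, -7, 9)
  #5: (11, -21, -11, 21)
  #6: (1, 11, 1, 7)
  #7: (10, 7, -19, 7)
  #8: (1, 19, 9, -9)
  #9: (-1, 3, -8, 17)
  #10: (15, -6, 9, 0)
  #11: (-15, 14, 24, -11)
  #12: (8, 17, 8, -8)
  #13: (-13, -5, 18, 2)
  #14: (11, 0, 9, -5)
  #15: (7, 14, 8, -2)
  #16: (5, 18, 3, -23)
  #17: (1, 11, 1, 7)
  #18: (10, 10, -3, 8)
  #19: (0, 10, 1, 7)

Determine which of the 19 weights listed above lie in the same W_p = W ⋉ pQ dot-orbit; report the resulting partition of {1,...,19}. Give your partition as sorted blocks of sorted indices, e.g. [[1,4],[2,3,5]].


Root system A_4: the 4×4 matrix C matches after relabeling.

Ā_23 reps of the 19 weights (A_4, coords as presented):

  1: (3, 5, 2, 7);  2: (3, 5, 2, 7);  3: (3, 5, 2, 7);  4: (12, 3, 6, 1);  5: (1, 11, 2, 8);  6: (1, 11, 2, 8);  7: (7, 2, 1, 8);  8: (1, 11, 2, 8);  9: (7, 4, 0, 11);  10: (12, 3, 6, 1);  11: (7, 2, 1, 8);  12: (3, 5, 2, 7);  13: (12, 3, 6, 1);  14: (12, 3, 6, 1);  15: (0, 6, 8, 1);  16: (12, 3, 6, 1);  17: (1, 11, 2, 8);  18: (3, 5, 2, 7);  19: (1, 11, 2, 8)

Grouping the 19 weights by Ā_23-representative: 6 linkage classes.

[[1, 2, 3, 12, 18], [4, 10, 13, 14, 16], [5, 6, 8, 17, 19], [7, 11], [9], [15]]


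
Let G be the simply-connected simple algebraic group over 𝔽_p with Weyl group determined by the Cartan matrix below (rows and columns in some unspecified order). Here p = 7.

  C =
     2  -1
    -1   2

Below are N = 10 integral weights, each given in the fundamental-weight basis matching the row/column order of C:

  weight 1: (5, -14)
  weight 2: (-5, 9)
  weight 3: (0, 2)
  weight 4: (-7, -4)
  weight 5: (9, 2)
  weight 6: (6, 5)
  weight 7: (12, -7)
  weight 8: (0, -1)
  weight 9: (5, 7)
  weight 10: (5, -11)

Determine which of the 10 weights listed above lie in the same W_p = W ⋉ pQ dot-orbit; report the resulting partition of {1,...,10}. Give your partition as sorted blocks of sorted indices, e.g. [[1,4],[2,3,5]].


Type A_2, rank 2, |W|=6; reorder rows/cols to standard.

Ā_7 reps of the 10 weights (A_2, coords as presented):

    [1] (1, 0)
    [2] (1, 3)
    [3] (1, 3)
    [4] (1, 4)
    [5] (1, 3)
    [6] (1, 0)
    [7] (1, 0)
    [8] (1, 0)
    [9] (1, 0)
    [10] (1, 3)

Linkage partition of the 10 weights (3 classes, p=7):

[[1, 6, 7, 8, 9], [2, 3, 5, 10], [4]]


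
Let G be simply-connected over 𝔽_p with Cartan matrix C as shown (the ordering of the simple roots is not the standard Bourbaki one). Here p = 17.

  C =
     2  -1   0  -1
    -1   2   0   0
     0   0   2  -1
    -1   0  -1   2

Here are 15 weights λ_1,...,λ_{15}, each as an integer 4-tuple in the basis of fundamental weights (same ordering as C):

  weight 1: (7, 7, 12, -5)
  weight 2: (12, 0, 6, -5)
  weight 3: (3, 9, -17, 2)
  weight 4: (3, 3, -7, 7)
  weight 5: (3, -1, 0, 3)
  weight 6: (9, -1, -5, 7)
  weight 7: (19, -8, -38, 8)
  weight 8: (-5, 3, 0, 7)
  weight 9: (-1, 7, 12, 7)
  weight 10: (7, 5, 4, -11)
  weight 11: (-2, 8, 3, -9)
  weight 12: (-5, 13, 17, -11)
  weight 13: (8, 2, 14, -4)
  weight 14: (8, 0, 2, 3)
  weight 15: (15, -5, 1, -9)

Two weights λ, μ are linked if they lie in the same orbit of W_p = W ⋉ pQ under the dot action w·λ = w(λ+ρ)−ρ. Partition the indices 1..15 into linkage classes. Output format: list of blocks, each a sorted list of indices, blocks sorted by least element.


Cartan matrix: type A_4 (|W|=120); un-permuting the 4 rows.

Each λ_j+ρ reduced to Ā_17; 4-tuples below use C's row order:

  λ_1+ρ ↦ (4, 0, 1, 4) · λ_2+ρ ↦ (9, 1, 3, 4) · λ_3+ρ ↦ (9, 1, 3, 4) · λ_4+ρ ↦ (4, 4, 6, 2) · λ_5+ρ ↦ (4, 0, 1, 4) · λ_6+ρ ↦ (9, 1, 3, 4) · λ_7+ρ ↦ (2, 4, 5, 3) · λ_8+ρ ↦ (4, 0, 1, 4) · λ_9+ρ ↦ (4, 0, 1, 4) · λ_10+ρ ↦ (2, 4, 5, 3) · λ_11+ρ ↦ (4, 0, 1, 4) · λ_12+ρ ↦ (9, 1, 3, 4) · λ_13+ρ ↦ (2, 4, 5, 3) · λ_14+ρ ↦ (9, 1, 3, 4) · λ_15+ρ ↦ (4, 4, 6, 2)

Partition of {1..15} into 4 W_17-dot-orbits:

[[1, 5, 8, 9, 11], [2, 3, 6, 12, 14], [4, 15], [7, 10, 13]]


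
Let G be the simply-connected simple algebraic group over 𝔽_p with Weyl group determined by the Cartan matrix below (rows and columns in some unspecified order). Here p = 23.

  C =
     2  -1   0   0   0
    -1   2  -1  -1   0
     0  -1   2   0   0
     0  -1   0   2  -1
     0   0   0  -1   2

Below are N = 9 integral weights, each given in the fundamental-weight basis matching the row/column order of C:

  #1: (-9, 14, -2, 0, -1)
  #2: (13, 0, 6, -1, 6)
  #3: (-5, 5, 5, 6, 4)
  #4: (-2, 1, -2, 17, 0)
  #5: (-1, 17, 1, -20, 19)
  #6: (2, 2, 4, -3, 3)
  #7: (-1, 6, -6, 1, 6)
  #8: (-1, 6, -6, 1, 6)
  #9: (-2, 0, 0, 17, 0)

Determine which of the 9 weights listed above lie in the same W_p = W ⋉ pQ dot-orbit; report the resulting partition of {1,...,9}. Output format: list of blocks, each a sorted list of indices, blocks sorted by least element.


Cartan matrix: type D_5 (|W|=1920); un-permuting the 5 rows.

W_23-reps of the 9 weights in Ā_23 (same 5-coord order as C):

  1: (8, 6, 1, 1, 0) · 2: (8, 6, 1, 1, 0) · 3: (3, 1, 5, 2, 2) · 4: (1, 0, 1, 2, 1) · 5: (1, 0, 1, 2, 1) · 6: (3, 1, 5, 2, 2) · 7: (0, 2, 5, 2, 7) · 8: (0, 2, 5, 2, 7) · 9: (1, 0, 1, 2, 1)

These 9 weights hit 4 W_23-dot-orbits; sizes (2, 2, 3, 2):

[[1, 2], [3, 6], [4, 5, 9], [7, 8]]


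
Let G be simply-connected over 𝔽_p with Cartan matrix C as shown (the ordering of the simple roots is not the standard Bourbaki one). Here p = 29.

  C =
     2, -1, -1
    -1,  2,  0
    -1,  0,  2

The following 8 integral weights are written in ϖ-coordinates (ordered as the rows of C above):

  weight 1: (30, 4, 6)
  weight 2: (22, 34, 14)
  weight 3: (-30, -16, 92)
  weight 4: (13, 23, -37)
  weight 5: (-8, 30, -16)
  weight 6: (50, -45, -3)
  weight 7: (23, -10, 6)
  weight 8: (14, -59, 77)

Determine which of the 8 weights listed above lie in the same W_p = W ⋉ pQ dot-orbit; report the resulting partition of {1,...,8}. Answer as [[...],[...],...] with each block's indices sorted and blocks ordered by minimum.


C ↔ A_3 under row/col permutation; |W(A_3)| = 24.

λ_j+ρ reflected into Ā_29 (⟨·,θ^∨⟩≤29); 3-tuples as given:

  λ_1+ρ ↦ (15, 7, 5)
  λ_2+ρ ↦ (9, 6, 14)
  λ_3+ρ ↦ (9, 6, 14)
  λ_4+ρ ↦ (15, 7, 5)
  λ_5+ρ ↦ (15, 7, 5)
  λ_6+ρ ↦ (15, 7, 5)
  λ_7+ρ ↦ (15, 7, 5)
  λ_8+ρ ↦ (9, 6, 14)

2 distinct reps among the 8 weights ⇒ 2 W_29-linkage classes:

[[1, 4, 5, 6, 7], [2, 3, 8]]


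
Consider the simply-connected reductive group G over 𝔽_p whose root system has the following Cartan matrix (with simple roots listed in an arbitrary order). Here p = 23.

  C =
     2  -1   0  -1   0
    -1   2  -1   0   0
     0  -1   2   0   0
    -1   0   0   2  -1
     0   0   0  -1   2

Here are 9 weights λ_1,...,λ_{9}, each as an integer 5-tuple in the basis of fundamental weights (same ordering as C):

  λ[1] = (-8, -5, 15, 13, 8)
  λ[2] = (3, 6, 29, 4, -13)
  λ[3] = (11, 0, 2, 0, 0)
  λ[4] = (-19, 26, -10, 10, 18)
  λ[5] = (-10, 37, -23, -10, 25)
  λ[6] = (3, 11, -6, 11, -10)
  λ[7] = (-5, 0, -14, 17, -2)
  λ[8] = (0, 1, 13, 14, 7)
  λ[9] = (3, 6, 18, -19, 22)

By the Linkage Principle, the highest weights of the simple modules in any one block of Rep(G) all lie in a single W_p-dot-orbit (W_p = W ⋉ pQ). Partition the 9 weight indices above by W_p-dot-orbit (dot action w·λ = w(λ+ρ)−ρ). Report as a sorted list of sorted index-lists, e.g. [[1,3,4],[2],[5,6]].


Type A_5, rank 5, |W|=720; reorder rows/cols to standard.

Ā_23 reps of the 9 weights (A_5, coords as presented):

  [1] (4, 7, 0, 3, 4)
  [2] (4, 7, 0, 3, 4)
  [3] (12, 1, 3, 1, 1)
  [4] (4, 7, 0, 3, 4)
  [5] (0, 1, 2, 6, 9)
  [6] (4, 7, 0, 3, 4)
  [7] (12, 1, 3, 1, 1)
  [8] (0, 1, 2, 6, 9)
  [9] (4, 7, 0, 3, 4)

Linkage partition of the 9 weights (3 classes, p=23):

[[1, 2, 4, 6, 9], [3, 7], [5, 8]]


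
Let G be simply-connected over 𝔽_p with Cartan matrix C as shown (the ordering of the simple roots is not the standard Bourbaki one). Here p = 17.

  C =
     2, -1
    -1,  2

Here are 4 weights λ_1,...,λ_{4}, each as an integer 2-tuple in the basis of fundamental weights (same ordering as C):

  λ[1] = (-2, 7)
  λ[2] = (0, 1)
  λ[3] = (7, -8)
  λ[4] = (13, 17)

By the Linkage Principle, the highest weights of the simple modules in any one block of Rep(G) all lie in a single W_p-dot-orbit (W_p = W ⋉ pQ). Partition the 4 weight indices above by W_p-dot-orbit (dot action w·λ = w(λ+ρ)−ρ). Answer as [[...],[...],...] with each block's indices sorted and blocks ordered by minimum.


Cartan matrix: type A_2 (|W|=6); un-permuting the 2 rows.

Alcove-folded reps (p=17, 4 weights, presented ϖ-order):

  1: (1, 7);  2: (1, 2);  3: (1, 7);  4: (1, 2)

Grouping the 4 weights by Ā_17-representative: 2 linkage classes.

[[1, 3], [2, 4]]


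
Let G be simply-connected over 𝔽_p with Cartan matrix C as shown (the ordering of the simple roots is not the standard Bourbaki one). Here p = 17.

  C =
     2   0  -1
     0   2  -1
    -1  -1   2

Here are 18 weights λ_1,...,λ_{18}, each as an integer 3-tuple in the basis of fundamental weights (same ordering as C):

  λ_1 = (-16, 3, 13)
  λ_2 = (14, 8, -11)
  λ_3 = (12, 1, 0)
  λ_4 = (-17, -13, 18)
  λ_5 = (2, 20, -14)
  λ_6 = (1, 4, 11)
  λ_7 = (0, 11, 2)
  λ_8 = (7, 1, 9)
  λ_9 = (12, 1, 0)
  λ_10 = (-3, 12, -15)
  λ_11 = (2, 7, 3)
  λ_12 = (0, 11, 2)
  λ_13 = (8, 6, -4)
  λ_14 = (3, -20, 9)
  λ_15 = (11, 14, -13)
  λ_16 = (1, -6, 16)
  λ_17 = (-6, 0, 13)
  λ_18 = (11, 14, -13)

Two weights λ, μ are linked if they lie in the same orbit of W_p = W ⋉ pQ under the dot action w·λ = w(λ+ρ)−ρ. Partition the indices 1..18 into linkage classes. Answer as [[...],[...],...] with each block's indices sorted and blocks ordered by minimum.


A_3 Cartan matrix, 3 simple roots permuted; ρ=(1,1,1).

λ_j+ρ reflected into Ā_17 (⟨·,θ^∨⟩≤17); 3-tuples as given:

  λ_1 → (13, 2, 1) · λ_2 → (5, 1, 9) · λ_3 → (13, 2, 1) · λ_4 → (5, 1, 9) · λ_5 → (6, 4, 3) · λ_6 → (0, 3, 12) · λ_7 → (1, 12, 3) · λ_8 → (5, 1, 9) · λ_9 → (13, 2, 1) · λ_10 → (13, 2, 1) · λ_11 → (3, 8, 4) · λ_12 → (1, 12, 3) · λ_13 → (6, 4, 3) · λ_14 → (3, 8, 4) · λ_15 → (0, 3, 12) · λ_16 → (0, 3, 12) · λ_17 → (5, 1, 9) · λ_18 → (0, 3, 12)

The 18 indices split into 6 linkage classes (same alcove rep ⇔ same W_17-dot-orbit):

[[1, 3, 9, 10], [2, 4, 8, 17], [5, 13], [6, 15, 16, 18], [7, 12], [11, 14]]


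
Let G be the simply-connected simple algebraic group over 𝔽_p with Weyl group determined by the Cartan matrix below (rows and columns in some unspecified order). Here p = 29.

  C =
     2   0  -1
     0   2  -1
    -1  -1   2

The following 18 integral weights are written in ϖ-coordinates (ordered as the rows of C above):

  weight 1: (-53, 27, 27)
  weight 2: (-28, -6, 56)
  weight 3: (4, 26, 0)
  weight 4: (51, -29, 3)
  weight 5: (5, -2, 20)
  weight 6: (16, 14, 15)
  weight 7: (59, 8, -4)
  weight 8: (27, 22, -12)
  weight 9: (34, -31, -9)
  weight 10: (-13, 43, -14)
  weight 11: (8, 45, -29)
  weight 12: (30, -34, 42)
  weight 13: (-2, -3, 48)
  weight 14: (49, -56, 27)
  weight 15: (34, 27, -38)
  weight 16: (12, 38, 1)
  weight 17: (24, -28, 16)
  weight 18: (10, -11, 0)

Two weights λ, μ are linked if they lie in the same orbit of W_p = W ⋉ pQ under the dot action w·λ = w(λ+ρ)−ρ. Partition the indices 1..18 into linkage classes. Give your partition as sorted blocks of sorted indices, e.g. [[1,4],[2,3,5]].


A_3 Cartan matrix, 3 simple roots permuted; ρ=(1,1,1).

λ_j+ρ reflected into Ā_29 (⟨·,θ^∨⟩≤29); 3-tuples as given:

  1: (1, 23, 1) · 2: (1, 23, 1) · 3: (1, 23, 1) · 4: (1, 23, 1) · 5: (6, 1, 20) · 6: (2, 4, 10) · 7: (6, 1, 20) · 8: (6, 1, 11) · 9: (6, 1, 20) · 10: (2, 4, 10) · 11: (2, 1, 9) · 12: (2, 4, 10) · 13: (2, 1, 9) · 14: (6, 1, 20) · 15: (6, 1, 20) · 16: (2, 4, 10) · 17: (2, 4, 10) · 18: (2, 1, 9)

Grouping the 18 weights by Ā_29-representative: 5 linkage classes.

[[1, 2, 3, 4], [5, 7, 9, 14, 15], [6, 10, 12, 16, 17], [8], [11, 13, 18]]


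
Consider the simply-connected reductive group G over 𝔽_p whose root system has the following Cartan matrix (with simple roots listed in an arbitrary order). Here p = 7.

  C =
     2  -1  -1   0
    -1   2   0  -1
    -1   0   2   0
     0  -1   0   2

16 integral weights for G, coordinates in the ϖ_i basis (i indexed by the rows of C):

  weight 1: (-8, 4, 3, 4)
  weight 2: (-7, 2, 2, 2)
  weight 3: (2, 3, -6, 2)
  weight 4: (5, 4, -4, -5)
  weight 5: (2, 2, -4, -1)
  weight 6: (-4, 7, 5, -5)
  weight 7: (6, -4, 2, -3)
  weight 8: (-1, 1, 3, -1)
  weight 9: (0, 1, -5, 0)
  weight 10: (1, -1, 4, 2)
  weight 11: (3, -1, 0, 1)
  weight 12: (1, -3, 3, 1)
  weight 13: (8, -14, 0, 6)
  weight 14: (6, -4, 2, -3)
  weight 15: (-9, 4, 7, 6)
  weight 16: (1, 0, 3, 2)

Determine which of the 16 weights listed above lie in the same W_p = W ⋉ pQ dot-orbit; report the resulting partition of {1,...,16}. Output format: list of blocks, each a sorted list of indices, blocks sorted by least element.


Type A_4, rank 4, |W|=120; reorder rows/cols to standard.

W_7-reps of the 16 weights in Ā_7 (same 4-coord order as C):

    1: (2, 2, 0, 0)
    2: (0, 3, 3, 0)
    3: (2, 2, 0, 0)
    4: (2, 1, 1, 0)
    5: (0, 3, 3, 0)
    6: (2, 1, 1, 0)
    7: (2, 2, 0, 0)
    8: (0, 2, 4, 0)
    9: (2, 1, 1, 0)
    10: (2, 0, 2, 0)
    11: (4, 0, 1, 2)
    12: (0, 2, 4, 0)
    13: (2, 1, 1, 0)
    14: (2, 2, 0, 0)
    15: (0, 2, 4, 0)
    16: (2, 1, 1, 0)

6 distinct reps among the 16 weights ⇒ 6 W_7-linkage classes:

[[1, 3, 7, 14], [2, 5], [4, 6, 9, 13, 16], [8, 12, 15], [10], [11]]


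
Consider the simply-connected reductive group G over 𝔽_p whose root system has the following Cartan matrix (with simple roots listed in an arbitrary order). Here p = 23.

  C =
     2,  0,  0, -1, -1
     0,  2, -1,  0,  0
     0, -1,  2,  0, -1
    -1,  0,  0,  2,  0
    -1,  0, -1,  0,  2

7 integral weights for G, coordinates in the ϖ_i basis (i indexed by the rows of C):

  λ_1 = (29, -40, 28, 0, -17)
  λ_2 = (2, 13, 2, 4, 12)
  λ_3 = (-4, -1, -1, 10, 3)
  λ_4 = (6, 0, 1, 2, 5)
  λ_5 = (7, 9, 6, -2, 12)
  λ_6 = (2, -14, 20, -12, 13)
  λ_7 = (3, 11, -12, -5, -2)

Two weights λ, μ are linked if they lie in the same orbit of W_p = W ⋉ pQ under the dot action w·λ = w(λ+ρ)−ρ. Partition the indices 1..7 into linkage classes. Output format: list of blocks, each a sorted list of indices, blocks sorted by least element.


A_5 Cartan matrix, 5 simple roots permuted; ρ=(1,1,1,1,1).

Each λ_j+ρ reduced to Ā_23; 5-tuples below use C's row order:

  1: (7, 1, 2, 3, 6);  2: (7, 1, 2, 3, 6);  3: (3, 0, 0, 8, 1);  4: (7, 1, 2, 3, 6);  5: (7, 1, 2, 3, 6);  6: (4, 2, 6, 8, 2);  7: (3, 0, 0, 8, 1)

The 7 indices split into 3 linkage classes (same alcove rep ⇔ same W_23-dot-orbit):

[[1, 2, 4, 5], [3, 7], [6]]


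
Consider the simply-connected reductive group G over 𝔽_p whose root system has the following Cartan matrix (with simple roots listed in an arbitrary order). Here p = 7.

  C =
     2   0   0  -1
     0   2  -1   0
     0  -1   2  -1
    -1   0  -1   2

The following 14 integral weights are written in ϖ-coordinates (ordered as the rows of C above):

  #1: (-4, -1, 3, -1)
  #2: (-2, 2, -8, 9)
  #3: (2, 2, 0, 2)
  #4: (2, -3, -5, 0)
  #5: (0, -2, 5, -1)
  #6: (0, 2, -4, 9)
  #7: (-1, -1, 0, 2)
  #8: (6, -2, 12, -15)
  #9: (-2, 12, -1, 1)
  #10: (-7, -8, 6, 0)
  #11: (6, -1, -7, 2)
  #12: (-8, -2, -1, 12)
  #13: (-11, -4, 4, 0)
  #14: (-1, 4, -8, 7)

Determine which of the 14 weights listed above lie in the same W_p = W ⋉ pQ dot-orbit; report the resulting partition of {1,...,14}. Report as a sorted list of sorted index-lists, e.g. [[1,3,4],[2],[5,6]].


Type A_4, rank 4, |W|=120; reorder rows/cols to standard.

Each λ_j+ρ reduced to Ā_7; 4-tuples below use C's row order:

  λ_1+ρ ↦ (0, 0, 1, 3);  λ_2+ρ ↦ (2, 1, 3, 0);  λ_3+ρ ↦ (0, 0, 1, 3);  λ_4+ρ ↦ (2, 1, 3, 0);  λ_5+ρ ↦ (1, 1, 5, 0);  λ_6+ρ ↦ (0, 0, 1, 3);  λ_7+ρ ↦ (0, 0, 1, 3);  λ_8+ρ ↦ (0, 1, 5, 0);  λ_9+ρ ↦ (1, 1, 5, 0);  λ_10+ρ ↦ (0, 1, 5, 0);  λ_11+ρ ↦ (1, 0, 3, 0);  λ_12+ρ ↦ (1, 1, 5, 0);  λ_13+ρ ↦ (2, 1, 3, 0);  λ_14+ρ ↦ (1, 1, 5, 0)

5 distinct reps among the 14 weights ⇒ 5 W_7-linkage classes:

[[1, 3, 6, 7], [2, 4, 13], [5, 9, 12, 14], [8, 10], [11]]
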